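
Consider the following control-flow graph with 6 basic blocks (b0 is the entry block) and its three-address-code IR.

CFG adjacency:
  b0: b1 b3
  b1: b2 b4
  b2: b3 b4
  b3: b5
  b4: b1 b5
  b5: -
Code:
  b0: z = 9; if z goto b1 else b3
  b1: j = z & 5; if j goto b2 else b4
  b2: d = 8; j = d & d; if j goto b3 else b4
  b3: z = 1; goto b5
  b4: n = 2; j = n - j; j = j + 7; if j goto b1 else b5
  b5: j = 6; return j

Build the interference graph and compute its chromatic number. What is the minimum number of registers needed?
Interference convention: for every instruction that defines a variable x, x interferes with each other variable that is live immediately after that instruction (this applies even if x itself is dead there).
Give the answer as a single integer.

def/use:
  b0 def {z} use ∅
  b1 def {j} use {z}
  b2 def {d,j} use ∅
  b3 def {z} use ∅
  b4 def {j,n} use {j}
  b5 def {j} use ∅

Liveness:
  b0 li=∅ lo={z}
  b1 li={z} lo={j,z}
  b2 li={z} lo={j,z}
  b3 li=∅ lo=∅
  b4 li={j,z} lo={z}
  b5 li=∅ lo=∅

Conflict graph:
  d↔{z}
  j↔{n,z}
  n↔{j,z}
  z↔{d,j,n}

Colouring:
  clique {j,n,z} ⇒ need ≥ 3
  3-colouring: c0={z}  c1={d,j}  c2={n}
  χ = 3

Answer: 3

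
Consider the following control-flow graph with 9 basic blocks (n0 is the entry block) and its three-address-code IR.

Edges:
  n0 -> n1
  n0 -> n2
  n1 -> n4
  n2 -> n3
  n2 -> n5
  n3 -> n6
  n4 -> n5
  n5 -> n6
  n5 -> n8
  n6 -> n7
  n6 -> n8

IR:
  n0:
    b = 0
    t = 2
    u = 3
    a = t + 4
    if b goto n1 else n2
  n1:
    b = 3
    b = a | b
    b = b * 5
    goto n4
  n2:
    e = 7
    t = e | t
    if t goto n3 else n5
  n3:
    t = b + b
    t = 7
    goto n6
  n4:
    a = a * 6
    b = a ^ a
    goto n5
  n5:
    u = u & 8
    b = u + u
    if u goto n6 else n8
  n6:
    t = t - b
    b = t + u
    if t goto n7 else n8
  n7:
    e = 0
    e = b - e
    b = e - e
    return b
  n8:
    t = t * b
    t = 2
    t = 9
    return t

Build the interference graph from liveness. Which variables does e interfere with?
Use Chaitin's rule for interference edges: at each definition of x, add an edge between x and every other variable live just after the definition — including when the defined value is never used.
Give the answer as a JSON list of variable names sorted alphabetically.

Answer: ["b", "t", "u"]

Derivation:
Per-block:
  n0: def={a,b,t,u} ue=∅
  n1: def={b} ue={a}
  n2: def={e,t} ue={t}
  n3: def={t} ue={b}
  n4: def={a,b} ue={a}
  n5: def={b,u} ue={u}
  n6: def={b,t} ue={b,t,u}
  n7: def={b,e} ue={b}
  n8: def={t} ue={b,t}

Liveness:
  n0: in=∅ out={a,b,t,u}
  n1: in={a,t,u} out={a,t,u}
  n2: in={b,t,u} out={b,t,u}
  n3: in={b,u} out={b,t,u}
  n4: in={a,t,u} out={t,u}
  n5: in={t,u} out={b,t,u}
  n6: in={b,t,u} out={b,t}
  n7: in={b} out=∅
  n8: in={b,t} out=∅

Conflict graph:
  a↔{b,t,u}
  b↔{a,e,t,u}
  e↔{b,t,u}
  t↔{a,b,e,u}
  u↔{a,b,e,t}

N(e) = ["b", "t", "u"]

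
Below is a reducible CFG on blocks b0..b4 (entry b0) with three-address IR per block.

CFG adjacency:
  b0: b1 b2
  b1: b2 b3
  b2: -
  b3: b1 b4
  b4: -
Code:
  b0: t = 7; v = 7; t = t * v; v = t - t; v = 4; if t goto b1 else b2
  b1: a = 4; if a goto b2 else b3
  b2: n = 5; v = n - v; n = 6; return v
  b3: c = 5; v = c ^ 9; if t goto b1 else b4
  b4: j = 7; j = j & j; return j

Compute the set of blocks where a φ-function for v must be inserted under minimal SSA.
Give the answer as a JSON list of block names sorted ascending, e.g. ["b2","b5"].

Answer: ["b1", "b2"]

Working:
idom tree: b1←b0 b2←b0 b3←b1 b4←b3
Join-block Dom:
  b1: preds {b0,b3}: {b0} ∩ {b0,b1,b3} = {b0}; idom=b0
  b2: preds {b0,b1}: {b0} ∩ {b0,b1} = {b0}; idom=b0

DF derivation:
  b1←b0: walk · to b0
  b1←b3: walk b3→b1 to b0
  b2←b0: walk · to b0
  b2←b1: walk b1 to b0
  DF(b0)=∅
  DF(b1)={b1,b2}
  DF(b2)=∅
  DF(b3)={b1}
  DF(b4)=∅

φ for v: defs {b0,b2,b3}
  DF⁺ = {b1,b2}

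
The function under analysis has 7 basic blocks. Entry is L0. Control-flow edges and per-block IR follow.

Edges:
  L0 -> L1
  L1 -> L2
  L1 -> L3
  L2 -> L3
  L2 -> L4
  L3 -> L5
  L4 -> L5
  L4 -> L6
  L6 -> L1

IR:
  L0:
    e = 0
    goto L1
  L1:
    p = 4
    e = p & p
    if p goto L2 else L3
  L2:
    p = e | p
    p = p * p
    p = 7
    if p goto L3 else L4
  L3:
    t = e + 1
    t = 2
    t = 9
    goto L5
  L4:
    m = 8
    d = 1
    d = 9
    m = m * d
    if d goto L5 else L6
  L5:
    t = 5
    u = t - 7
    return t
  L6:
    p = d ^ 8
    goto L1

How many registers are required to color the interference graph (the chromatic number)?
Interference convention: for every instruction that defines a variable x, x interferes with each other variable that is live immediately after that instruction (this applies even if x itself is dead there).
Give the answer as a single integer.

Answer: 2

Working:
def/use:
  L0: def={e} ue=∅
  L1: def={e,p} ue=∅
  L2: def={p} ue={e,p}
  L3: def={t} ue={e}
  L4: def={d,m} ue=∅
  L5: def={t,u} ue=∅
  L6: def={p} ue={d}

Backward fixpoint:
  L0 li=∅ lo=∅
  L1 li=∅ lo={e,p}
  L2 li={e,p} lo={e}
  L3 li={e} lo=∅
  L4 li=∅ lo={d}
  L5 li=∅ lo=∅
  L6 li={d} lo=∅

Interference:
  d — {m}
  e — {p}
  m — {d}
  p — {e}
  t — {u}
  u — {t}

Chromatic number:
  {d,m} pairwise interfere (2-clique) ⇒ χ ≥ 2
  assign d→R0 e→R0 m→R1 p→R1 t→R0 u→R1 — no edge inside a register ⇒ χ ≤ 2
  χ = 2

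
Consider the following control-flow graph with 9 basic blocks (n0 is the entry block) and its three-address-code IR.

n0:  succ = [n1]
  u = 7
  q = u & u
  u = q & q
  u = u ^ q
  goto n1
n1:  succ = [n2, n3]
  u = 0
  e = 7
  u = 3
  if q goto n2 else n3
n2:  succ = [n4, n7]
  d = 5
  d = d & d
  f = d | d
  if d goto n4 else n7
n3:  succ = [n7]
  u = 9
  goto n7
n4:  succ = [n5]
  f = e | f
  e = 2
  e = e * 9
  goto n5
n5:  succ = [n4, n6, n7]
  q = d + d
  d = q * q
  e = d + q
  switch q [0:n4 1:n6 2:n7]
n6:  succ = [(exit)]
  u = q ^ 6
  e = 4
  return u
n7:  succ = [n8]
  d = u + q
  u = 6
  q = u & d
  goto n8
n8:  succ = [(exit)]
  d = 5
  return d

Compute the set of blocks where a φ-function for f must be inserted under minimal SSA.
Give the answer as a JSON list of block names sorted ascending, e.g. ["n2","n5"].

idom tree: n1←n0 n2←n1 n3←n1 n4←n2 n5←n4 n6←n5 n7←n1 n8←n7
Dom at joins:
  n4: preds {n2,n5}: {n0,n1,n2} ∩ {n0,n1,n2,n4,n5} = {n0,n1,n2}; idom=n2
  n7: preds {n2,n3,n5}: {n0,n1,n2} ∩ {n0,n1,n3} ∩ {n0,n1,n2,n4,n5} = {n0,n1}; idom=n1

Frontier:
  join n4 pred n2: · stop@n2
  join n4 pred n5: n5→n4 stop@n2
  join n7 pred n2: n2 stop@n1
  join n7 pred n3: n3 stop@n1
  join n7 pred n5: n5→n4→n2 stop@n1
  n0 → ∅
  n1 → ∅
  n2 → {n7}
  n3 → {n7}
  n4 → {n4,n7}
  n5 → {n4,n7}
  n6 → ∅
  n7 → ∅
  n8 → ∅

φ for f: defs {n2,n4}
  DF⁺ = {n4,n7}

Answer: ["n4", "n7"]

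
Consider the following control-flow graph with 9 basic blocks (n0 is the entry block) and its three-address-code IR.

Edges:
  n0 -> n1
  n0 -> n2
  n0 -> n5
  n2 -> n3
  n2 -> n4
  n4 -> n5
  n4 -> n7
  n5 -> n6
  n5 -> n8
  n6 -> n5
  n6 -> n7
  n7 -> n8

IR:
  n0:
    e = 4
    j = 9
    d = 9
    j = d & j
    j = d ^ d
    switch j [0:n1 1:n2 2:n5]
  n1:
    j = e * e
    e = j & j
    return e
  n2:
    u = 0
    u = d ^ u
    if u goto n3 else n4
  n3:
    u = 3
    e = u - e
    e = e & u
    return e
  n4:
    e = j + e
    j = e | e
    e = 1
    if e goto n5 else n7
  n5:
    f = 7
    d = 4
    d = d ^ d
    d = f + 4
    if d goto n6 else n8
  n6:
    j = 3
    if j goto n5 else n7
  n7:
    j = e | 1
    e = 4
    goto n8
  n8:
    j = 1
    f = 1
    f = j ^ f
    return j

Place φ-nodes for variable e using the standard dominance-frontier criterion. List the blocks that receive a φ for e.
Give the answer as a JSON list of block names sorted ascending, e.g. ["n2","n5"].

idom tree: n1←n0 n2←n0 n3←n2 n4←n2 n5←n0 n6←n5 n7←n0 n8←n0
Join-block Dom:
  n5: preds {n0,n4,n6}: {n0} ∩ {n0,n2,n4} ∩ {n0,n5,n6} = {n0}; idom=n0
  n7: preds {n4,n6}: {n0,n2,n4} ∩ {n0,n5,n6} = {n0}; idom=n0
  n8: preds {n5,n7}: {n0,n5} ∩ {n0,n7} = {n0}; idom=n0

DF derivation:
  join n5 pred n0: · stop@n0
  join n5 pred n4: n4→n2 stop@n0
  join n5 pred n6: n6→n5 stop@n0
  join n7 pred n4: n4→n2 stop@n0
  join n7 pred n6: n6→n5 stop@n0
  join n8 pred n5: n5 stop@n0
  join n8 pred n7: n7 stop@n0
  DF(n0)=∅
  DF(n1)=∅
  DF(n2)={n5,n7}
  DF(n3)=∅
  DF(n4)={n5,n7}
  DF(n5)={n5,n7,n8}
  DF(n6)={n5,n7}
  DF(n7)={n8}
  DF(n8)=∅

φ for e: defs {n0,n1,n3,n4,n7}
  DF⁺ = {n5,n7,n8}

Answer: ["n5", "n7", "n8"]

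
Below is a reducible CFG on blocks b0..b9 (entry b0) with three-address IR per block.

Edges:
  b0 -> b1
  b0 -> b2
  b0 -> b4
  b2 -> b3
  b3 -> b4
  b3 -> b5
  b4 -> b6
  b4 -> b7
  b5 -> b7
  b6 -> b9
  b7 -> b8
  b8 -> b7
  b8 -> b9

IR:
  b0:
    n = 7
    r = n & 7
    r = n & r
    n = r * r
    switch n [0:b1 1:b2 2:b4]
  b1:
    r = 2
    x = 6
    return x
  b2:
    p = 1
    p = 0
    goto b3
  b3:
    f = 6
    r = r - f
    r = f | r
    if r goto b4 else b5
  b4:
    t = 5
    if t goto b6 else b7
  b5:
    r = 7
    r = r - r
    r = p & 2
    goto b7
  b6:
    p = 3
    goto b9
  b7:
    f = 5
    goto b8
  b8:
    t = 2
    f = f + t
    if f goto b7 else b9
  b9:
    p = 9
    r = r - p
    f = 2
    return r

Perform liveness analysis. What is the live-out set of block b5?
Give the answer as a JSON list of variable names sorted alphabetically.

Answer: ["r"]

Working:
Block summaries:
  b0: def={n,r} ue=∅
  b1: def={r,x} ue=∅
  b2: def={p} ue=∅
  b3: def={f,r} ue={r}
  b4: def={t} ue=∅
  b5: def={r} ue={p}
  b6: def={p} ue=∅
  b7: def={f} ue=∅
  b8: def={f,t} ue={f}
  b9: def={f,p,r} ue={r}

Liveness:
  b0 li=∅ lo={r}
  b1 li=∅ lo=∅
  b2 li={r} lo={p,r}
  b3 li={p,r} lo={p,r}
  b4 li={r} lo={r}
  b5 li={p} lo={r}
  b6 li={r} lo={r}
  b7 li={r} lo={f,r}
  b8 li={f,r} lo={r}
  b9 li={r} lo=∅

live-out(b5) = ["r"]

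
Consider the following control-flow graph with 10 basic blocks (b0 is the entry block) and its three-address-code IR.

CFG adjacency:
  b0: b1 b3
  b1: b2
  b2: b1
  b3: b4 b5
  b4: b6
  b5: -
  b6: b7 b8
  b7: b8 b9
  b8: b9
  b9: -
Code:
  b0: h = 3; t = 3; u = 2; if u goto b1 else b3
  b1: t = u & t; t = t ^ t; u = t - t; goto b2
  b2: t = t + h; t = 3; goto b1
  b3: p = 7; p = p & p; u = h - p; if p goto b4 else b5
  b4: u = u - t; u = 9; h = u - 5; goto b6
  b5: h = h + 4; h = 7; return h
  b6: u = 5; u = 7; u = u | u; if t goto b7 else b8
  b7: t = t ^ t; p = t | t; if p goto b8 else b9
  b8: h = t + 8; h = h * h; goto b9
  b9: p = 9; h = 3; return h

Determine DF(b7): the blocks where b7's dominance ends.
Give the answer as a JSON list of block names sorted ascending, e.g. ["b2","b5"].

idom tree: b1←b0 b2←b1 b3←b0 b4←b3 b5←b3 b6←b4 b7←b6 b8←b6 b9←b6
Dom at joins:
  b1: preds {b0,b2}: {b0} ∩ {b0,b1,b2} = {b0}; idom=b0
  b8: preds {b6,b7}: {b0,b3,b4,b6} ∩ {b0,b3,b4,b6,b7} = {b0,b3,b4,b6}; idom=b6
  b9: preds {b7,b8}: {b0,b3,b4,b6,b7} ∩ {b0,b3,b4,b6,b8} = {b0,b3,b4,b6}; idom=b6

DF derivation:
  join b1 pred b0: · stop@b0
  join b1 pred b2: b2→b1 stop@b0
  join b8 pred b6: · stop@b6
  join b8 pred b7: b7 stop@b6
  join b9 pred b7: b7 stop@b6
  join b9 pred b8: b8 stop@b6
  DF(b0)=∅
  DF(b1)={b1}
  DF(b2)={b1}
  DF(b3)=∅
  DF(b4)=∅
  DF(b5)=∅
  DF(b6)=∅
  DF(b7)={b8,b9}
  DF(b8)={b9}
  DF(b9)=∅

DF(b7) = ["b8", "b9"]

Answer: ["b8", "b9"]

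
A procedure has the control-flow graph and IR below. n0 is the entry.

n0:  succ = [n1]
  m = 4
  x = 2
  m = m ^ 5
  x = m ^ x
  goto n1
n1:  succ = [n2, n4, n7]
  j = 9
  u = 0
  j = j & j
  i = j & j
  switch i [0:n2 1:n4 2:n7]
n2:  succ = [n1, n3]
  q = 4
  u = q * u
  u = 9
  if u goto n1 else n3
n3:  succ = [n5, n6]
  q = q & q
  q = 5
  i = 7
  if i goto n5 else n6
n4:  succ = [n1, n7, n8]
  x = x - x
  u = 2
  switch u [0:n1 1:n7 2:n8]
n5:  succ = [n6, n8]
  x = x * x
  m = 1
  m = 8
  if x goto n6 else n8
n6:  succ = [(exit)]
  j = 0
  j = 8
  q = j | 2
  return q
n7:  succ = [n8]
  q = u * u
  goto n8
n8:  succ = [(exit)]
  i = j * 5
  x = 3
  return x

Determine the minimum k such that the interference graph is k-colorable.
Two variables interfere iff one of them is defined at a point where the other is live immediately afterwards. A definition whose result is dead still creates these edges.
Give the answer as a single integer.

Answer: 4

Derivation:
def/use:
  n0 def {m,x} use ∅
  n1 def {i,j,u} use ∅
  n2 def {q,u} use {u}
  n3 def {i,q} use {q}
  n4 def {u,x} use {x}
  n5 def {m,x} use {x}
  n6 def {j,q} use ∅
  n7 def {q} use {u}
  n8 def {i,x} use {j}

Backward fixpoint:
  live n0: ∅→{x}
  live n1: {x}→{j,u,x}
  live n2: {j,u,x}→{j,q,x}
  live n3: {j,q,x}→{j,x}
  live n4: {j,x}→{j,u,x}
  live n5: {j,x}→{j}
  live n6: ∅→∅
  live n7: {j,u}→{j}
  live n8: {j}→∅

Interference:
  i — {j,u,x}
  j — {i,m,q,u,x}
  m — {j,x}
  q — {j,u,x}
  u — {i,j,q,x}
  x — {i,j,m,q,u}

Chromatic number:
  lower bound: {i,j,u,x} mutually conflict ⇒ χ ≥ 4
  assign i→c3 j→c0 m→c2 q→c3 u→c2 x→c1 — no edge inside a register ⇒ χ ≤ 4
  χ = 4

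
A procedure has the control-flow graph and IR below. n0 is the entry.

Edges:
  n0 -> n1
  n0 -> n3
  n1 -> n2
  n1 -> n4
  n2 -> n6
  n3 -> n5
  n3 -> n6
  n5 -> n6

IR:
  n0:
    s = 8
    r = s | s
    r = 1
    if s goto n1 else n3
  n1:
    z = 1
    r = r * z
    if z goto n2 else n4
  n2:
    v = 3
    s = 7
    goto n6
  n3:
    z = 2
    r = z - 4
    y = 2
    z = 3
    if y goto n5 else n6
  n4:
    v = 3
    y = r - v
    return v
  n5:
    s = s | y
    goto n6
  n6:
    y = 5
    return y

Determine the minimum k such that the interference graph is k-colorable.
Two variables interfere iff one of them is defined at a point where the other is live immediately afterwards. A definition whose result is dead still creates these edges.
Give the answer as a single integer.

Per-block:
  n0: {r,s} / ∅
  n1: {r,z} / {r}
  n2: {s,v} / ∅
  n3: {r,y,z} / ∅
  n4: {v,y} / {r}
  n5: {s} / {s,y}
  n6: {y} / ∅

Liveness:
  n0 li=∅ lo={r,s}
  n1 li={r} lo={r}
  n2 li=∅ lo=∅
  n3 li={s} lo={s,y}
  n4 li={r} lo=∅
  n5 li={s,y} lo=∅
  n6 li=∅ lo=∅

Interfere edges:
  r↔{s,v,z}
  s↔{r,y,z}
  v↔{r,y}
  y↔{s,v,z}
  z↔{r,s,y}

Chromatic number:
  clique {r,s,z} ⇒ need ≥ 3
  assign r→R0 s→R1 v→R1 y→R0 z→R2 — no edge inside a register ⇒ χ ≤ 3
  χ = 3

Answer: 3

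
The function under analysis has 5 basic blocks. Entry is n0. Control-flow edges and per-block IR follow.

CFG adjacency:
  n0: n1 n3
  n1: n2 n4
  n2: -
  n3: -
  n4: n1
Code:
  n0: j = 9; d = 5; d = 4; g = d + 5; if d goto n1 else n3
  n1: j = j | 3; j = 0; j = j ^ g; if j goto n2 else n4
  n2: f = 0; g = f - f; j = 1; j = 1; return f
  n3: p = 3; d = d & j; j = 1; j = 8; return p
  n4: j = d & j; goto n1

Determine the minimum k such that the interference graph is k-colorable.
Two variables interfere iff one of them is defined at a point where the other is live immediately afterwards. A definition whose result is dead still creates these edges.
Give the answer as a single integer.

Block summaries:
  n0: {d,g,j} / ∅
  n1: {j} / {g,j}
  n2: {f,g,j} / ∅
  n3: {d,j,p} / {d,j}
  n4: {j} / {d,j}

Live sets:
  n0 li=∅ lo={d,g,j}
  n1 li={d,g,j} lo={d,g,j}
  n2 li=∅ lo=∅
  n3 li={d,j} lo=∅
  n4 li={d,g,j} lo={d,g,j}

Interference:
  d — {g,j,p}
  f — {g,j}
  g — {d,f,j}
  j — {d,f,g,p}
  p — {d,j}

Colouring:
  {d,g,j} pairwise interfere (3-clique) ⇒ χ ≥ 3
  assign d→r1 f→r1 g→r2 j→r0 p→r2 — no edge inside a register ⇒ χ ≤ 3
  χ = 3

Answer: 3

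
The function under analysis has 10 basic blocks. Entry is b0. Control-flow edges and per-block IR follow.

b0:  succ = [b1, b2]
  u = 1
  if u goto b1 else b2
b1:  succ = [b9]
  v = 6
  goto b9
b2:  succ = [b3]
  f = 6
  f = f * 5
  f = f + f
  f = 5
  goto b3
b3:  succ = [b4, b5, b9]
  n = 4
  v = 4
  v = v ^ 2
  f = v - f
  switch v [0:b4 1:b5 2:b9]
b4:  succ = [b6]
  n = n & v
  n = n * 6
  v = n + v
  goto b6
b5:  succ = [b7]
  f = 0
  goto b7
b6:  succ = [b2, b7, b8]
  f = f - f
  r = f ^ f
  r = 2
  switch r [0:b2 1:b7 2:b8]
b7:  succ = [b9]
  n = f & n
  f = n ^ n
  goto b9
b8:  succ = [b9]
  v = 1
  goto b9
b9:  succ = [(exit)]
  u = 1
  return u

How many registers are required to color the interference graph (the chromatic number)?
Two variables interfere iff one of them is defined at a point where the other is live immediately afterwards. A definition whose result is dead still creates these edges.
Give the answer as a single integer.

Per-block:
  b0: {u} / ∅
  b1: {v} / ∅
  b2: {f} / ∅
  b3: {f,n,v} / {f}
  b4: {n,v} / {n,v}
  b5: {f} / ∅
  b6: {f,r} / {f}
  b7: {f,n} / {f,n}
  b8: {v} / ∅
  b9: {u} / ∅

Live sets:
  b0: in=∅ out=∅
  b1: in=∅ out=∅
  b2: in=∅ out={f}
  b3: in={f} out={f,n,v}
  b4: in={f,n,v} out={f,n}
  b5: in={n} out={f,n}
  b6: in={f,n} out={f,n}
  b7: in={f,n} out=∅
  b8: in=∅ out=∅
  b9: in=∅ out=∅

Interference:
  f: {n,r,v}
  n: {f,r,v}
  r: {f,n}
  u: ∅
  v: {f,n}

Colouring:
  lower bound: {f,n,r} mutually conflict ⇒ χ ≥ 3
  assign f→R0 n→R1 r→R2 u→R0 v→R2 — no edge inside a register ⇒ χ ≤ 3
  χ = 3

Answer: 3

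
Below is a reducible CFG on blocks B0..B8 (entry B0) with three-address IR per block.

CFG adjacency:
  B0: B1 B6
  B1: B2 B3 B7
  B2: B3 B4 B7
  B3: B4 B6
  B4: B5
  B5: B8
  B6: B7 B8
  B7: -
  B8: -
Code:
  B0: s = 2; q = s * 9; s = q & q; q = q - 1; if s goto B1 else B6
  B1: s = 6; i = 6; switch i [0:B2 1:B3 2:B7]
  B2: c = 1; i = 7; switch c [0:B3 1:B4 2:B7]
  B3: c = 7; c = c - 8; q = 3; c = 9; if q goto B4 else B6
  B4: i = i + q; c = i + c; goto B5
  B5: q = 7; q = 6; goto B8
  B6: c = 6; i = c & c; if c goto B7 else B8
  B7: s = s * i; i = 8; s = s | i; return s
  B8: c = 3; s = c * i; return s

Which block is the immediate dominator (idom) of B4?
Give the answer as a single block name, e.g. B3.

idom tree: B1←B0 B2←B1 B3←B1 B4←B1 B5←B4 B6←B0 B7←B0 B8←B0
Join-block Dom:
  B3: preds {B1,B2}: {B0,B1} ∩ {B0,B1,B2} = {B0,B1}; idom=B1
  B4: preds {B2,B3}: {B0,B1,B2} ∩ {B0,B1,B3} = {B0,B1}; idom=B1
  B6: preds {B0,B3}: {B0} ∩ {B0,B1,B3} = {B0}; idom=B0
  B7: preds {B1,B2,B6}: {B0,B1} ∩ {B0,B1,B2} ∩ {B0,B6} = {B0}; idom=B0
  B8: preds {B5,B6}: {B0,B1,B4,B5} ∩ {B0,B6} = {B0}; idom=B0

idom(B4) = B1

Answer: B1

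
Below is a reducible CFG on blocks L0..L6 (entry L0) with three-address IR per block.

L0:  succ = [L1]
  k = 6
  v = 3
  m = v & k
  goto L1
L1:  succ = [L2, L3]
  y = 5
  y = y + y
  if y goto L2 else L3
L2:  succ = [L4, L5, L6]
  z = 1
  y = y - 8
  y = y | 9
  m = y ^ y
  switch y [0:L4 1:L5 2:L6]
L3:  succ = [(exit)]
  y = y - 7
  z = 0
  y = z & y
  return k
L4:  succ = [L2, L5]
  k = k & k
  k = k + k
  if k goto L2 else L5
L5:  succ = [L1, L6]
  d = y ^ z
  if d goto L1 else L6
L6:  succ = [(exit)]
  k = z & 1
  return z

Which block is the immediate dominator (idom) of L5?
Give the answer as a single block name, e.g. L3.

Answer: L2

Working:
idom tree: L1←L0 L2←L1 L3←L1 L4←L2 L5←L2 L6←L2
Dom at joins:
  L1: preds {L0,L5}: {L0} ∩ {L0,L1,L2,L5} = {L0}; idom=L0
  L2: preds {L1,L4}: {L0,L1} ∩ {L0,L1,L2,L4} = {L0,L1}; idom=L1
  L5: preds {L2,L4}: {L0,L1,L2} ∩ {L0,L1,L2,L4} = {L0,L1,L2}; idom=L2
  L6: preds {L2,L5}: {L0,L1,L2} ∩ {L0,L1,L2,L5} = {L0,L1,L2}; idom=L2

idom(L5) = L2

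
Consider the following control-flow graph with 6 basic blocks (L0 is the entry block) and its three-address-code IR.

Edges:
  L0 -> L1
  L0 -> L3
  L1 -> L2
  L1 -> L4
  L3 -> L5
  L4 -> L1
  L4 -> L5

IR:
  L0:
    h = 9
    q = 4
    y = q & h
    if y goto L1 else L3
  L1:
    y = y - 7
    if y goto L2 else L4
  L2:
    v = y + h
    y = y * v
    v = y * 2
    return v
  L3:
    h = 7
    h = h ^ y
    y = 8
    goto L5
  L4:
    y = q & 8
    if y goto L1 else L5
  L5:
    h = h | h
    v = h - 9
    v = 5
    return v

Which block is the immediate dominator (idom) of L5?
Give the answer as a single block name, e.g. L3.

idom tree: L1←L0 L2←L1 L3←L0 L4←L1 L5←L0
Dom at joins:
  L1: preds {L0,L4}: {L0} ∩ {L0,L1,L4} = {L0}; idom=L0
  L5: preds {L3,L4}: {L0,L3} ∩ {L0,L1,L4} = {L0}; idom=L0

idom(L5) = L0

Answer: L0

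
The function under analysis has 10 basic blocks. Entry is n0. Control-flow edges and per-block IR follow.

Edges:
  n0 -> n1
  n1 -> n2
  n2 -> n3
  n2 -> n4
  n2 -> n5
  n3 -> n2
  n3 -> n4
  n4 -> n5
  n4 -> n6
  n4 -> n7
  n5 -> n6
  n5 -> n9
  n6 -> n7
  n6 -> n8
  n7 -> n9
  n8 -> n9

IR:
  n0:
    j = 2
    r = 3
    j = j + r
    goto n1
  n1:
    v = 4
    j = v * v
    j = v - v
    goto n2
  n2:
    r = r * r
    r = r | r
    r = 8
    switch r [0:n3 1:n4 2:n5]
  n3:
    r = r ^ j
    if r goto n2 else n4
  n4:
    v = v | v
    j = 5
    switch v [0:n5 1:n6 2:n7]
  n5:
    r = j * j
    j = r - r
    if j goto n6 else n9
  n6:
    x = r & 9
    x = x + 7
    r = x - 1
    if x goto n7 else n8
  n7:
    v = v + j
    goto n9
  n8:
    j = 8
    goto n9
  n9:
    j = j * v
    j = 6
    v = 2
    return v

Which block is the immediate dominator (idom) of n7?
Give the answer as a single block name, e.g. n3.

Answer: n2

Analysis:
idom tree: n1←n0 n2←n1 n3←n2 n4←n2 n5←n2 n6←n2 n7←n2 n8←n6 n9←n2
Dom at joins:
  n2: preds {n1,n3}: {n0,n1} ∩ {n0,n1,n2,n3} = {n0,n1}; idom=n1
  n4: preds {n2,n3}: {n0,n1,n2} ∩ {n0,n1,n2,n3} = {n0,n1,n2}; idom=n2
  n5: preds {n2,n4}: {n0,n1,n2} ∩ {n0,n1,n2,n4} = {n0,n1,n2}; idom=n2
  n6: preds {n4,n5}: {n0,n1,n2,n4} ∩ {n0,n1,n2,n5} = {n0,n1,n2}; idom=n2
  n7: preds {n4,n6}: {n0,n1,n2,n4} ∩ {n0,n1,n2,n6} = {n0,n1,n2}; idom=n2
  n9: preds {n5,n7,n8}: {n0,n1,n2,n5} ∩ {n0,n1,n2,n7} ∩ {n0,n1,n2,n6,n8} = {n0,n1,n2}; idom=n2

idom(n7) = n2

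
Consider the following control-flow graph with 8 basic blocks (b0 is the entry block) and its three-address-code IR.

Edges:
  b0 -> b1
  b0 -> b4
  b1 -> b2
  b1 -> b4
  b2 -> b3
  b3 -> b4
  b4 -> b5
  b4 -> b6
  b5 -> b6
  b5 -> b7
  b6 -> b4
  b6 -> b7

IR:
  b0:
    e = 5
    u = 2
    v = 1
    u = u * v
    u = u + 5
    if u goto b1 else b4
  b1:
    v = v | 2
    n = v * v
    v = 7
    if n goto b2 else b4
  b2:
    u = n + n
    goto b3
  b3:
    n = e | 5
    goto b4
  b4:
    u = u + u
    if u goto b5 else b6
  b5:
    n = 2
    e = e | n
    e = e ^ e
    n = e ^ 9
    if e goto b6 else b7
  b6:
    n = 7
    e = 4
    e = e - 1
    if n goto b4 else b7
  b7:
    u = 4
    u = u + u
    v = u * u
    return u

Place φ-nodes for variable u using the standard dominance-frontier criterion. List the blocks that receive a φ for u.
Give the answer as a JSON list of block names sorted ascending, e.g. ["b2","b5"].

idom tree: b1←b0 b2←b1 b3←b2 b4←b0 b5←b4 b6←b4 b7←b4
Join-block Dom:
  b4: preds {b0,b1,b3,b6}: {b0} ∩ {b0,b1} ∩ {b0,b1,b2,b3} ∩ {b0,b4,b6} = {b0}; idom=b0
  b6: preds {b4,b5}: {b0,b4} ∩ {b0,b4,b5} = {b0,b4}; idom=b4
  b7: preds {b5,b6}: {b0,b4,b5} ∩ {b0,b4,b6} = {b0,b4}; idom=b4

Frontier:
  b4←b0: walk · to b0
  b4←b1: walk b1 to b0
  b4←b3: walk b3→b2→b1 to b0
  b4←b6: walk b6→b4 to b0
  b6←b4: walk · to b4
  b6←b5: walk b5 to b4
  b7←b5: walk b5 to b4
  b7←b6: walk b6 to b4
  b0 → ∅
  b1 → {b4}
  b2 → {b4}
  b3 → {b4}
  b4 → {b4}
  b5 → {b6,b7}
  b6 → {b4,b7}
  b7 → ∅

φ for u: defs {b0,b2,b4,b7}
  DF⁺ = {b4}

Answer: ["b4"]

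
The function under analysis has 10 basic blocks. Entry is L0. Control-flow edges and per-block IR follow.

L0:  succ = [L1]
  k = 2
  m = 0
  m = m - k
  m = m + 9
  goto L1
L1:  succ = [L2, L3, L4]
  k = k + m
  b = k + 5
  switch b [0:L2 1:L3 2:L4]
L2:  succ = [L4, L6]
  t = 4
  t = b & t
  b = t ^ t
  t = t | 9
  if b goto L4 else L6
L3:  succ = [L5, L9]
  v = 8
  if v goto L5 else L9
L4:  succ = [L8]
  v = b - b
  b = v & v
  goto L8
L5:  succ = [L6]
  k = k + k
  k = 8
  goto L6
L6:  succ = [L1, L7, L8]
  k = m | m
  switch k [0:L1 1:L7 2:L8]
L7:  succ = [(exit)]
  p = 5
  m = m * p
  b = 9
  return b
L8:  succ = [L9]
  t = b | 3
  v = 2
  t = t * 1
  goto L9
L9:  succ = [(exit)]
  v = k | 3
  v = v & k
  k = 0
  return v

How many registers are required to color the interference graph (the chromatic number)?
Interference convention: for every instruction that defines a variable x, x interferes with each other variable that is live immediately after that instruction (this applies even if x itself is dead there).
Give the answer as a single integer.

def/use:
  L0: {k,m} / ∅
  L1: {b,k} / {k,m}
  L2: {b,t} / {b}
  L3: {v} / ∅
  L4: {b,v} / {b}
  L5: {k} / {k}
  L6: {k} / {m}
  L7: {b,m,p} / {m}
  L8: {t,v} / {b}
  L9: {k,v} / {k}

Liveness:
  live L0: ∅→{k,m}
  live L1: {k,m}→{b,k,m}
  live L2: {b,k,m}→{b,k,m}
  live L3: {b,k,m}→{b,k,m}
  live L4: {b,k}→{b,k}
  live L5: {b,k,m}→{b,m}
  live L6: {b,m}→{b,k,m}
  live L7: {m}→∅
  live L8: {b,k}→{k}
  live L9: {k}→∅

Interference:
  b↔{k,m,t,v}
  k↔{b,m,t,v}
  m↔{b,k,p,t,v}
  p↔{m}
  t↔{b,k,m,v}
  v↔{b,k,m,t}

Colouring:
  lower bound: {b,k,m,t,v} mutually conflict ⇒ χ ≥ 5
  assign b→c1 k→c2 m→c0 p→c1 t→c3 v→c4 — no edge inside a register ⇒ χ ≤ 5
  χ = 5

Answer: 5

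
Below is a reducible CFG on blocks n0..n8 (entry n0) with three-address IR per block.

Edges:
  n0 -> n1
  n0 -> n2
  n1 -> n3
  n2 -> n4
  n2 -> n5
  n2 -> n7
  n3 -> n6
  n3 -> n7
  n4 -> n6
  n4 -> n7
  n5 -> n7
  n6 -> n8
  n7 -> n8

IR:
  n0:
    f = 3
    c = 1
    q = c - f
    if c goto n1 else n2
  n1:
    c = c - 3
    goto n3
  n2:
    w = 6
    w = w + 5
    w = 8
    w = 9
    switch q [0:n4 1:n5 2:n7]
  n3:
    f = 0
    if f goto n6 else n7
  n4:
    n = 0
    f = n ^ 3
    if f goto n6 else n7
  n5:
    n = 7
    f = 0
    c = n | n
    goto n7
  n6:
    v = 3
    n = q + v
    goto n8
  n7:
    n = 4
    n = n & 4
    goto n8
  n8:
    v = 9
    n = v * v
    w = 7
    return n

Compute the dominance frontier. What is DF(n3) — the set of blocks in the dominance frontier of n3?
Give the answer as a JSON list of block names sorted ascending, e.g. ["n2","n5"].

idom tree: n1←n0 n2←n0 n3←n1 n4←n2 n5←n2 n6←n0 n7←n0 n8←n0
Join-block Dom:
  n6: preds {n3,n4}: {n0,n1,n3} ∩ {n0,n2,n4} = {n0}; idom=n0
  n7: preds {n2,n3,n4,n5}: {n0,n2} ∩ {n0,n1,n3} ∩ {n0,n2,n4} ∩ {n0,n2,n5} = {n0}; idom=n0
  n8: preds {n6,n7}: {n0,n6} ∩ {n0,n7} = {n0}; idom=n0

DF derivation:
  join n6 pred n3: n3→n1 stop@n0
  join n6 pred n4: n4→n2 stop@n0
  join n7 pred n2: n2 stop@n0
  join n7 pred n3: n3→n1 stop@n0
  join n7 pred n4: n4→n2 stop@n0
  join n7 pred n5: n5→n2 stop@n0
  join n8 pred n6: n6 stop@n0
  join n8 pred n7: n7 stop@n0
  n0: DF=∅
  n1: DF={n6,n7}
  n2: DF={n6,n7}
  n3: DF={n6,n7}
  n4: DF={n6,n7}
  n5: DF={n7}
  n6: DF={n8}
  n7: DF={n8}
  n8: DF=∅

DF(n3) = ["n6", "n7"]

Answer: ["n6", "n7"]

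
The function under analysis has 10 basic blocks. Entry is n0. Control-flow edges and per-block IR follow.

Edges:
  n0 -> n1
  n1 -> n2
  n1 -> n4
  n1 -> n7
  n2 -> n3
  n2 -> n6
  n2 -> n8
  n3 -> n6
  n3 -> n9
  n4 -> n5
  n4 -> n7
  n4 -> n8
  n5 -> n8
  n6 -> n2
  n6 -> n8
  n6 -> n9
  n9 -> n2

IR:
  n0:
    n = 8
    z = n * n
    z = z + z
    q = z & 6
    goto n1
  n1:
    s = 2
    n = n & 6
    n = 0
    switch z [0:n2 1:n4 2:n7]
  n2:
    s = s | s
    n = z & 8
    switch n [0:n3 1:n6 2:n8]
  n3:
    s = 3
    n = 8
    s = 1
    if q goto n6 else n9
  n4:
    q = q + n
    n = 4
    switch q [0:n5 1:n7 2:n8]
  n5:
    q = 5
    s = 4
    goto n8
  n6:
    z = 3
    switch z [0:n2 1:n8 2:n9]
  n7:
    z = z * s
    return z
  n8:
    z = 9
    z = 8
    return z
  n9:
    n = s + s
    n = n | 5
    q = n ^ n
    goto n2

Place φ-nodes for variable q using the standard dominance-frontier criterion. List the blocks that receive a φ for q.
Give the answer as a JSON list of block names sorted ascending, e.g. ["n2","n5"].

Answer: ["n2", "n7", "n8"]

Analysis:
idom tree: n1←n0 n2←n1 n3←n2 n4←n1 n5←n4 n6←n2 n7←n1 n8←n1 n9←n2
Join-block Dom:
  n2: preds {n1,n6,n9}: {n0,n1} ∩ {n0,n1,n2,n6} ∩ {n0,n1,n2,n9} = {n0,n1}; idom=n1
  n6: preds {n2,n3}: {n0,n1,n2} ∩ {n0,n1,n2,n3} = {n0,n1,n2}; idom=n2
  n7: preds {n1,n4}: {n0,n1} ∩ {n0,n1,n4} = {n0,n1}; idom=n1
  n8: preds {n2,n4,n5,n6}: {n0,n1,n2} ∩ {n0,n1,n4} ∩ {n0,n1,n4,n5} ∩ {n0,n1,n2,n6} = {n0,n1}; idom=n1
  n9: preds {n3,n6}: {n0,n1,n2,n3} ∩ {n0,n1,n2,n6} = {n0,n1,n2}; idom=n2

DF walk-up:
  join n2 pred n1: · stop@n1
  join n2 pred n6: n6→n2 stop@n1
  join n2 pred n9: n9→n2 stop@n1
  join n6 pred n2: · stop@n2
  join n6 pred n3: n3 stop@n2
  join n7 pred n1: · stop@n1
  join n7 pred n4: n4 stop@n1
  join n8 pred n2: n2 stop@n1
  join n8 pred n4: n4 stop@n1
  join n8 pred n5: n5→n4 stop@n1
  join n8 pred n6: n6→n2 stop@n1
  join n9 pred n3: n3 stop@n2
  join n9 pred n6: n6 stop@n2
  n0 → ∅
  n1 → ∅
  n2 → {n2,n8}
  n3 → {n6,n9}
  n4 → {n7,n8}
  n5 → {n8}
  n6 → {n2,n8,n9}
  n7 → ∅
  n8 → ∅
  n9 → {n2}

φ for q: defs {n0,n4,n5,n9}
  DF⁺ = {n2,n7,n8}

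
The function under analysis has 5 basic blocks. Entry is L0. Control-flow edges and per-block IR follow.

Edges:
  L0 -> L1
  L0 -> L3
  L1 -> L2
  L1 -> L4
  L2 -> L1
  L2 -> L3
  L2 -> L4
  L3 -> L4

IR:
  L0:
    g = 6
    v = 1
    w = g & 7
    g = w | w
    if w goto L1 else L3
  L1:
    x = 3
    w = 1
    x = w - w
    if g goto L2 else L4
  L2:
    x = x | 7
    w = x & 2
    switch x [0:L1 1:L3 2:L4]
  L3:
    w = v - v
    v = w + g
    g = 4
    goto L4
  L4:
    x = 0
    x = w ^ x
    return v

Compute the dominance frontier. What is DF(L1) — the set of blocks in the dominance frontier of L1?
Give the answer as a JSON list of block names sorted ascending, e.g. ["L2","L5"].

idom tree: L1←L0 L2←L1 L3←L0 L4←L0
Dom∩ at merges:
  L1: preds {L0,L2}: {L0} ∩ {L0,L1,L2} = {L0}; idom=L0
  L3: preds {L0,L2}: {L0} ∩ {L0,L1,L2} = {L0}; idom=L0
  L4: preds {L1,L2,L3}: {L0,L1} ∩ {L0,L1,L2} ∩ {L0,L3} = {L0}; idom=L0

DF walk-up:
  join L1 pred L0: · stop@L0
  join L1 pred L2: L2→L1 stop@L0
  join L3 pred L0: · stop@L0
  join L3 pred L2: L2→L1 stop@L0
  join L4 pred L1: L1 stop@L0
  join L4 pred L2: L2→L1 stop@L0
  join L4 pred L3: L3 stop@L0
  DF(L0)=∅
  DF(L1)={L1,L3,L4}
  DF(L2)={L1,L3,L4}
  DF(L3)={L4}
  DF(L4)=∅

DF(L1) = ["L1", "L3", "L4"]

Answer: ["L1", "L3", "L4"]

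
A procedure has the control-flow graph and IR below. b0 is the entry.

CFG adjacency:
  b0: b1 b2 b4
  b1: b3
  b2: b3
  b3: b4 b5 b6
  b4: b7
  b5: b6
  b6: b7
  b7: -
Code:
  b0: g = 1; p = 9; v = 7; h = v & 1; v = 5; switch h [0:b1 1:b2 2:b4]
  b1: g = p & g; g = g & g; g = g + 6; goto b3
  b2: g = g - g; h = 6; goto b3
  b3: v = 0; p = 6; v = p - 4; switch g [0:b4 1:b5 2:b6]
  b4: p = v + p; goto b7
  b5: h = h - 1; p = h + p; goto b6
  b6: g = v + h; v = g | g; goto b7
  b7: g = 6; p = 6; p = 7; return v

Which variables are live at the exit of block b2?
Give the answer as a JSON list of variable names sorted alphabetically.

def/use:
  b0: def={g,h,p,v} ue=∅
  b1: def={g} ue={g,p}
  b2: def={g,h} ue={g}
  b3: def={p,v} ue={g}
  b4: def={p} ue={p,v}
  b5: def={h,p} ue={h,p}
  b6: def={g,v} ue={h,v}
  b7: def={g,p} ue={v}

Live sets:
  b0 li=∅ lo={g,h,p,v}
  b1 li={g,h,p} lo={g,h}
  b2 li={g} lo={g,h}
  b3 li={g,h} lo={h,p,v}
  b4 li={p,v} lo={v}
  b5 li={h,p,v} lo={h,v}
  b6 li={h,v} lo={v}
  b7 li={v} lo=∅

live-out(b2) = ["g", "h"]

Answer: ["g", "h"]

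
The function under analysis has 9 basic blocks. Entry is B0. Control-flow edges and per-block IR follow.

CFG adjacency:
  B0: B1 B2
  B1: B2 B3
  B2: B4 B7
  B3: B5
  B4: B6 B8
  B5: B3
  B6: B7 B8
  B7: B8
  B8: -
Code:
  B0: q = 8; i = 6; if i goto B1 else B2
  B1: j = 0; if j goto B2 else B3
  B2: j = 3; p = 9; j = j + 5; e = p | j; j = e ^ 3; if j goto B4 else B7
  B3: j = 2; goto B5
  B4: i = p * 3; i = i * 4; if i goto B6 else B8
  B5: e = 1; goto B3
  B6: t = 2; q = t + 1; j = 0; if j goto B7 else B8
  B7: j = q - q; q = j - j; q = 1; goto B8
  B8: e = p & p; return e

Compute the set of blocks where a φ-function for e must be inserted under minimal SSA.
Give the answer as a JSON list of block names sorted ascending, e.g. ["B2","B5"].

Answer: ["B3"]

Analysis:
idom tree: B1←B0 B2←B0 B3←B1 B4←B2 B5←B3 B6←B4 B7←B2 B8←B2
Dom∩ at merges:
  B2: preds {B0,B1}: {B0} ∩ {B0,B1} = {B0}; idom=B0
  B3: preds {B1,B5}: {B0,B1} ∩ {B0,B1,B3,B5} = {B0,B1}; idom=B1
  B7: preds {B2,B6}: {B0,B2} ∩ {B0,B2,B4,B6} = {B0,B2}; idom=B2
  B8: preds {B4,B6,B7}: {B0,B2,B4} ∩ {B0,B2,B4,B6} ∩ {B0,B2,B7} = {B0,B2}; idom=B2

DF walk-up:
  join B2 pred B0: · stop@B0
  join B2 pred B1: B1 stop@B0
  join B3 pred B1: · stop@B1
  join B3 pred B5: B5→B3 stop@B1
  join B7 pred B2: · stop@B2
  join B7 pred B6: B6→B4 stop@B2
  join B8 pred B4: B4 stop@B2
  join B8 pred B6: B6→B4 stop@B2
  join B8 pred B7: B7 stop@B2
  B0: DF=∅
  B1: DF={B2}
  B2: DF=∅
  B3: DF={B3}
  B4: DF={B7,B8}
  B5: DF={B3}
  B6: DF={B7,B8}
  B7: DF={B8}
  B8: DF=∅

φ for e: defs {B2,B5,B8}
  DF⁺ = {B3}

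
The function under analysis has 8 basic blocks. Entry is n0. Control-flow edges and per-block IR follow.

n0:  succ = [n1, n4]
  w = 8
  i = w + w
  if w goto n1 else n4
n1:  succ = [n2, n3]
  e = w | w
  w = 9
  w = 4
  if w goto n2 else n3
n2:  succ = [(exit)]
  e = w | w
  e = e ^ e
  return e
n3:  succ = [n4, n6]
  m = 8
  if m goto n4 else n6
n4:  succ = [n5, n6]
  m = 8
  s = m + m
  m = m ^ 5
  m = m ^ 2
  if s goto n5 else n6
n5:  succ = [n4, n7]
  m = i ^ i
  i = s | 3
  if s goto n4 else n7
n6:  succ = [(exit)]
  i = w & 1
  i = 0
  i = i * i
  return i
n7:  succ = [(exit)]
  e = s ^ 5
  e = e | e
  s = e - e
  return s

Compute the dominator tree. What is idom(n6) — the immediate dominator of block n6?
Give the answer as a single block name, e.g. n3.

Answer: n0

Working:
idom tree: n1←n0 n2←n1 n3←n1 n4←n0 n5←n4 n6←n0 n7←n5
Dom at joins:
  n4: preds {n0,n3,n5}: {n0} ∩ {n0,n1,n3} ∩ {n0,n4,n5} = {n0}; idom=n0
  n6: preds {n3,n4}: {n0,n1,n3} ∩ {n0,n4} = {n0}; idom=n0

idom(n6) = n0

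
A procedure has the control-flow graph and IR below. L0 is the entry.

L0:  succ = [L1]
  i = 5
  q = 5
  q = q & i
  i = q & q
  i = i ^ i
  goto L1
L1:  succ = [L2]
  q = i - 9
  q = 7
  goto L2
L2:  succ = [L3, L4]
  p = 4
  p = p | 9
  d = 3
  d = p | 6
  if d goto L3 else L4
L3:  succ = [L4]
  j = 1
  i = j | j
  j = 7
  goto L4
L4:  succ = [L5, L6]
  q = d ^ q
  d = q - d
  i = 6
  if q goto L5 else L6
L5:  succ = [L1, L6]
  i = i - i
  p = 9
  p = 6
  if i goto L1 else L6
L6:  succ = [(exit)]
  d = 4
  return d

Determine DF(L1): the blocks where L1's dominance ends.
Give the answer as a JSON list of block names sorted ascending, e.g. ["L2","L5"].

idom tree: L1←L0 L2←L1 L3←L2 L4←L2 L5←L4 L6←L4
Dom at joins:
  L1: preds {L0,L5}: {L0} ∩ {L0,L1,L2,L4,L5} = {L0}; idom=L0
  L4: preds {L2,L3}: {L0,L1,L2} ∩ {L0,L1,L2,L3} = {L0,L1,L2}; idom=L2
  L6: preds {L4,L5}: {L0,L1,L2,L4} ∩ {L0,L1,L2,L4,L5} = {L0,L1,L2,L4}; idom=L4

DF derivation:
  join L1 pred L0: · stop@L0
  join L1 pred L5: L5→L4→L2→L1 stop@L0
  join L4 pred L2: · stop@L2
  join L4 pred L3: L3 stop@L2
  join L6 pred L4: · stop@L4
  join L6 pred L5: L5 stop@L4
  DF(L0)=∅
  DF(L1)={L1}
  DF(L2)={L1}
  DF(L3)={L4}
  DF(L4)={L1}
  DF(L5)={L1,L6}
  DF(L6)=∅

DF(L1) = ["L1"]

Answer: ["L1"]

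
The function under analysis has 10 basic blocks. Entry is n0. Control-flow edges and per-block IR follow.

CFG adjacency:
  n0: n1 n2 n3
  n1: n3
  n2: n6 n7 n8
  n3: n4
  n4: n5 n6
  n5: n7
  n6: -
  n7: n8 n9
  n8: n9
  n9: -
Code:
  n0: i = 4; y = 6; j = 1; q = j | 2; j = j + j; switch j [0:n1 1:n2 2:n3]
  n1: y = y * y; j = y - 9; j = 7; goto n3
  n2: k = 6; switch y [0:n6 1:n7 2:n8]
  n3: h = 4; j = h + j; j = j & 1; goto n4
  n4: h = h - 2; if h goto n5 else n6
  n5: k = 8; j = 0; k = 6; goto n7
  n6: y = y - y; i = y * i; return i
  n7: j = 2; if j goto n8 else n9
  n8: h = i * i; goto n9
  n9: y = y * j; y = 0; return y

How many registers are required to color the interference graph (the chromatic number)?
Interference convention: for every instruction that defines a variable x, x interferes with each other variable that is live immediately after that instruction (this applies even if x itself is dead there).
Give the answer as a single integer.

def/use:
  n0: def={i,j,q,y} ue=∅
  n1: def={j,y} ue={y}
  n2: def={k} ue={y}
  n3: def={h,j} ue={j}
  n4: def={h} ue={h}
  n5: def={j,k} ue=∅
  n6: def={i,y} ue={i,y}
  n7: def={j} ue=∅
  n8: def={h} ue={i}
  n9: def={y} ue={j,y}

Backward fixpoint:
  live n0: ∅→{i,j,y}
  live n1: {i,y}→{i,j,y}
  live n2: {i,j,y}→{i,j,y}
  live n3: {i,j,y}→{h,i,y}
  live n4: {h,i,y}→{i,y}
  live n5: {i,y}→{i,y}
  live n6: {i,y}→∅
  live n7: {i,y}→{i,j,y}
  live n8: {i,j,y}→{j,y}
  live n9: {j,y}→∅

Interfere edges:
  h↔{i,j,y}
  i↔{h,j,k,q,y}
  j↔{h,i,k,q,y}
  k↔{i,j,y}
  q↔{i,j,y}
  y↔{h,i,j,k,q}

Colouring:
  lower bound: {h,i,j,y} mutually conflict ⇒ χ ≥ 4
  4-colouring: r0={i}  r1={j}  r2={y}  r3={h,k,q}
  χ = 4

Answer: 4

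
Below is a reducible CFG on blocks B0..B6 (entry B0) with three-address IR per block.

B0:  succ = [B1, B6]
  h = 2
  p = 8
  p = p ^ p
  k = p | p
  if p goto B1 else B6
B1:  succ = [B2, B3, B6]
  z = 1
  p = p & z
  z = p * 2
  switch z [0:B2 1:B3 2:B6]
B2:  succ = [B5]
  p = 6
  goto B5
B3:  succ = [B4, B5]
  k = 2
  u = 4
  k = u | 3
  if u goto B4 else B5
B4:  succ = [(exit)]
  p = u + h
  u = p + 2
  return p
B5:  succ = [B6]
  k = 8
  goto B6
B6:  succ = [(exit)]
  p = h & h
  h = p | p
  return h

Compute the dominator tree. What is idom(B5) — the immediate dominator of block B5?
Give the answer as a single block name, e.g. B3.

Answer: B1

Derivation:
idom tree: B1←B0 B2←B1 B3←B1 B4←B3 B5←B1 B6←B0
Dom∩ at merges:
  B5: preds {B2,B3}: {B0,B1,B2} ∩ {B0,B1,B3} = {B0,B1}; idom=B1
  B6: preds {B0,B1,B5}: {B0} ∩ {B0,B1} ∩ {B0,B1,B5} = {B0}; idom=B0

idom(B5) = B1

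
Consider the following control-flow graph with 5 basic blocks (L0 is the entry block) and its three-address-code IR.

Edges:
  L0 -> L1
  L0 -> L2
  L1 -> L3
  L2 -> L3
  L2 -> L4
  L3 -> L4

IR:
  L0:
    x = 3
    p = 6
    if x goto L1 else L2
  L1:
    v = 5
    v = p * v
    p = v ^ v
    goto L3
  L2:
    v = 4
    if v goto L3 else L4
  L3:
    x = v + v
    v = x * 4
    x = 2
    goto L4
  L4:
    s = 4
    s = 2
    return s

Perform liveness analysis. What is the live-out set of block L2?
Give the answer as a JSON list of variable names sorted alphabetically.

Per-block:
  L0: def={p,x} ue=∅
  L1: def={p,v} ue={p}
  L2: def={v} ue=∅
  L3: def={v,x} ue={v}
  L4: def={s} ue=∅

Backward fixpoint:
  live L0: ∅→{p}
  live L1: {p}→{v}
  live L2: ∅→{v}
  live L3: {v}→∅
  live L4: ∅→∅

live-out(L2) = ["v"]

Answer: ["v"]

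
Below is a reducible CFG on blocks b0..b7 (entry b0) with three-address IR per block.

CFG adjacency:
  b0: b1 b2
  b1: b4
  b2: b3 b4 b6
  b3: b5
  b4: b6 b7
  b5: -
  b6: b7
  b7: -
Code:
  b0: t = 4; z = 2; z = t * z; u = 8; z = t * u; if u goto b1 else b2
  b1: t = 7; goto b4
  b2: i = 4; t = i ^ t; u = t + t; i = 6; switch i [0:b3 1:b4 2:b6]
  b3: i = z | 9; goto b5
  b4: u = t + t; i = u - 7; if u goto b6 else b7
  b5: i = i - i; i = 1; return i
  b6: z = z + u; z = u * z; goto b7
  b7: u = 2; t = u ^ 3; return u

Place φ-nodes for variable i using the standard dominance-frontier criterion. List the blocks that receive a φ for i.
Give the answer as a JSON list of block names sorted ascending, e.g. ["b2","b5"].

idom tree: b1←b0 b2←b0 b3←b2 b4←b0 b5←b3 b6←b0 b7←b0
Join-block Dom:
  b4: preds {b1,b2}: {b0,b1} ∩ {b0,b2} = {b0}; idom=b0
  b6: preds {b2,b4}: {b0,b2} ∩ {b0,b4} = {b0}; idom=b0
  b7: preds {b4,b6}: {b0,b4} ∩ {b0,b6} = {b0}; idom=b0

Frontier:
  join b4 pred b1: b1 stop@b0
  join b4 pred b2: b2 stop@b0
  join b6 pred b2: b2 stop@b0
  join b6 pred b4: b4 stop@b0
  join b7 pred b4: b4 stop@b0
  join b7 pred b6: b6 stop@b0
  DF(b0)=∅
  DF(b1)={b4}
  DF(b2)={b4,b6}
  DF(b3)=∅
  DF(b4)={b6,b7}
  DF(b5)=∅
  DF(b6)={b7}
  DF(b7)=∅

φ for i: defs {b2,b3,b4,b5}
  DF⁺ = {b4,b6,b7}

Answer: ["b4", "b6", "b7"]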